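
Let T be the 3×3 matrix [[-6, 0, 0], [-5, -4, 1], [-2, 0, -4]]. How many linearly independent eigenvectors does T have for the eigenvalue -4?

1

T + 4I = [[-2, 0, 0], [-5, 0, 1], [-2, 0, 0]].
This matrix has rank 2, so its null space has dimension 3 − 2 = 1.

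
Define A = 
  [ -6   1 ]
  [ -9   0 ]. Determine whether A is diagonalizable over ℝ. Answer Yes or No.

Characteristic polynomial: p(t) = t^2 + 6t + 9 = (t + 3)^2.
t = -3 has algebraic multiplicity 2; rank(A + 3I) = 1, so geometric multiplicity = 1.
Geometric multiplicity < algebraic multiplicity, so A is not diagonalizable.

No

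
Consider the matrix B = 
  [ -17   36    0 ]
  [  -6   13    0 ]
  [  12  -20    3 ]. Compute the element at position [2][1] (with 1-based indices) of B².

Characteristic polynomial: s^3 + s^2 - 17s + 15 = (s - 3)(s - 1)(s + 5), so the eigenvalues are -5, 1, 3.
s=1: eigenvector (2, 1, -2).
s=-5: eigenvector (3, 1, -2).
s=3: eigenvector (0, 0, 1).
P = [[2, 3, 0], [1, 1, 0], [-2, -2, 1]], D = diag(1, -5, 3), P⁻¹ = [[-1, 3, 0], [1, -2, 0], [0, 2, 1]].
B² = P·diag(1, 25, 9)·P⁻¹ = [[73, -144, 0], [24, -47, 0], [-48, 112, 9]].
The requested entry is 24.

24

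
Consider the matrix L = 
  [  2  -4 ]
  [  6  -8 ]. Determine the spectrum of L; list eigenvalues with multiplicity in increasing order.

-4, -2

Characteristic polynomial: p(μ) = μ^2 + 6μ + 8 = (μ + 2)(μ + 4).
Roots (with multiplicity): -4, -2.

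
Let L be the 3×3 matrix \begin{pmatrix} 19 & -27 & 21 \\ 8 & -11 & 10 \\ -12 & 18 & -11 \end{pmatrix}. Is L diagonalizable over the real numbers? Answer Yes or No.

No

Characteristic polynomial: p(λ) = λ^3 + 3λ^2 - 9λ + 5 = (λ - 1)^2(λ + 5).
λ = 1 has algebraic multiplicity 2; rank(L − 1I) = 2, so geometric multiplicity = 1.
Geometric multiplicity < algebraic multiplicity, so L is not diagonalizable.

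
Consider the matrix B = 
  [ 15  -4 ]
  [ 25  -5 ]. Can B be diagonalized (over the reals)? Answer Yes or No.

Characteristic polynomial: p(s) = s^2 - 10s + 25 = (s - 5)^2.
s = 5 has algebraic multiplicity 2; rank(B − 5I) = 1, so geometric multiplicity = 1.
Geometric multiplicity < algebraic multiplicity, so B is not diagonalizable.

No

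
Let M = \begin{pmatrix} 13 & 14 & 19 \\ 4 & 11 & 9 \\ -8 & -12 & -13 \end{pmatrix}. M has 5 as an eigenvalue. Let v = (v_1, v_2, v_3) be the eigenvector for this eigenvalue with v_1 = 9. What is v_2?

3

M − 5I = [[8, 14, 19], [4, 6, 9], [-8, -12, -18]].
Solving (M − 5I)v = 0 gives the eigenspace spanned by (9, 3, -6).
With v_1 = 9, v = (9, 3, -6), so v_2 = 3.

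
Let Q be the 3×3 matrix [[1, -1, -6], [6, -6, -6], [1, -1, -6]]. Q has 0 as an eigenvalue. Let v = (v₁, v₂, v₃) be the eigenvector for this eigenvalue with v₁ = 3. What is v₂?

3

Q = [[1, -1, -6], [6, -6, -6], [1, -1, -6]].
Solving (Q)v = 0 gives the eigenspace spanned by (3, 3, 0).
With v₁ = 3, v = (3, 3, 0), so v₂ = 3.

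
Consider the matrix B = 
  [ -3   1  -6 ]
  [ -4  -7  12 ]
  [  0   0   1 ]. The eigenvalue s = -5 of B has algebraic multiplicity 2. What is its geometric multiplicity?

B + 5I = [[2, 1, -6], [-4, -2, 12], [0, 0, 6]].
This matrix has rank 2, so its null space has dimension 3 − 2 = 1.

1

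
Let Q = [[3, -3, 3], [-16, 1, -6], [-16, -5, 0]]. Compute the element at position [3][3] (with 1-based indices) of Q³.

-162

Characteristic polynomial: s^3 - 4s^2 - 27s + 90 = (s - 6)(s - 3)(s + 5), so the eigenvalues are -5, 3, 6.
s=3: eigenvector (1, -2, -2).
s=6: eigenvector (-1, 2, 1).
s=-5: eigenvector (0, 1, 1).
P = [[1, -1, 0], [-2, 2, 1], [-2, 1, 1]], D = diag(3, 6, -5), P⁻¹ = [[1, 1, -1], [0, 1, -1], [2, 1, 0]].
Q³ = P·diag(27, 216, -125)·P⁻¹ = [[27, -189, 189], [-304, 253, -378], [-304, 37, -162]].
The requested entry is -162.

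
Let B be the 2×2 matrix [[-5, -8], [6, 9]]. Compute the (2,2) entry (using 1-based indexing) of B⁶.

Characteristic polynomial: r^2 - 4r + 3 = (r - 3)(r - 1), so the eigenvalues are 1, 3.
r=1: eigenvector (4, -3).
r=3: eigenvector (-1, 1).
P = [[4, -1], [-3, 1]], D = diag(1, 3), P⁻¹ = [[1, 1], [3, 4]].
B⁶ = P·diag(1, 729)·P⁻¹ = [[-2183, -2912], [2184, 2913]].
The requested entry is 2913.

2913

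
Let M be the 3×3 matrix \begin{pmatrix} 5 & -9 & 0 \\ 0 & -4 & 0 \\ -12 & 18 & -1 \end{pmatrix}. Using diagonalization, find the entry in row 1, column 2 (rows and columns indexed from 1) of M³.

Characteristic polynomial: s^3 - 21s - 20 = (s - 5)(s + 1)(s + 4), so the eigenvalues are -4, -1, 5.
s=5: eigenvector (1, 0, -2).
s=-4: eigenvector (1, 1, -2).
s=-1: eigenvector (0, 0, 1).
P = [[1, 1, 0], [0, 1, 0], [-2, -2, 1]], D = diag(5, -4, -1), P⁻¹ = [[1, -1, 0], [0, 1, 0], [2, 0, 1]].
M³ = P·diag(125, -64, -1)·P⁻¹ = [[125, -189, 0], [0, -64, 0], [-252, 378, -1]].
The requested entry is -189.

-189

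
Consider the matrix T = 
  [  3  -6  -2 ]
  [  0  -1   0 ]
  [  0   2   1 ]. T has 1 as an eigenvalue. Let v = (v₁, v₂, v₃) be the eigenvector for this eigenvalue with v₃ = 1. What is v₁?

T − 1I = [[2, -6, -2], [0, -2, 0], [0, 2, 0]].
Solving (T − 1I)v = 0 gives the eigenspace spanned by (1, 0, 1).
With v₃ = 1, v = (1, 0, 1), so v₁ = 1.

1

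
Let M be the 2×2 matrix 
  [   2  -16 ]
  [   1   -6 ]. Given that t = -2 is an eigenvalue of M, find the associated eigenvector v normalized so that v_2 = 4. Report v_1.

M + 2I = [[4, -16], [1, -4]].
Solving (M + 2I)v = 0 gives the eigenspace spanned by (16, 4).
With v_2 = 4, v = (16, 4), so v_1 = 16.

16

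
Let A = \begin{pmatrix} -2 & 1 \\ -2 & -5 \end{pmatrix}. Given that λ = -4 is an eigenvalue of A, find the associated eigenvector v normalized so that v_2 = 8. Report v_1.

-4

A + 4I = [[2, 1], [-2, -1]].
Solving (A + 4I)v = 0 gives the eigenspace spanned by (-4, 8).
With v_2 = 8, v = (-4, 8), so v_1 = -4.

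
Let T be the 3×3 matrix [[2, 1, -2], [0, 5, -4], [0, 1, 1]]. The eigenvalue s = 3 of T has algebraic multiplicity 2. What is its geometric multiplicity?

T − 3I = [[-1, 1, -2], [0, 2, -4], [0, 1, -2]].
This matrix has rank 2, so its null space has dimension 3 − 2 = 1.

1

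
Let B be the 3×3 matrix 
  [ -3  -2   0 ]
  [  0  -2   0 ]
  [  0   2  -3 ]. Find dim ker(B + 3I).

B + 3I = [[0, -2, 0], [0, 1, 0], [0, 2, 0]].
This matrix has rank 1, so its null space has dimension 3 − 1 = 2.

2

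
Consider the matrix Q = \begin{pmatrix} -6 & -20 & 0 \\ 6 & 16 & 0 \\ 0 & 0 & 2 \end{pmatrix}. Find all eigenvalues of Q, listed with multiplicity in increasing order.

2, 4, 6

Characteristic polynomial: p(r) = r^3 - 12r^2 + 44r - 48 = (r - 6)(r - 4)(r - 2).
Roots (with multiplicity): 2, 4, 6.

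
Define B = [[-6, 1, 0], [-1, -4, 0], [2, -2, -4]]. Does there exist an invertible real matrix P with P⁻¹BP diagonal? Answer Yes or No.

Characteristic polynomial: p(μ) = μ^3 + 14μ^2 + 65μ + 100 = (μ + 4)(μ + 5)^2.
μ = -5 has algebraic multiplicity 2; rank(B + 5I) = 2, so geometric multiplicity = 1.
Geometric multiplicity < algebraic multiplicity, so B is not diagonalizable.

No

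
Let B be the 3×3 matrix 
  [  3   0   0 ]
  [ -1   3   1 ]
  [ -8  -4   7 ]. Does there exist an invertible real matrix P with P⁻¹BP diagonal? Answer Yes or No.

Characteristic polynomial: p(μ) = μ^3 - 13μ^2 + 55μ - 75 = (μ - 5)^2(μ - 3).
μ = 5 has algebraic multiplicity 2; rank(B − 5I) = 2, so geometric multiplicity = 1.
Geometric multiplicity < algebraic multiplicity, so B is not diagonalizable.

No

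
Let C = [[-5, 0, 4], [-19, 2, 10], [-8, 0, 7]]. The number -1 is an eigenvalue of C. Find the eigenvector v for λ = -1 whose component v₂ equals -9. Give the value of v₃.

C + 1I = [[-4, 0, 4], [-19, 3, 10], [-8, 0, 8]].
Solving (C + 1I)v = 0 gives the eigenspace spanned by (-3, -9, -3).
With v₂ = -9, v = (-3, -9, -3), so v₃ = -3.

-3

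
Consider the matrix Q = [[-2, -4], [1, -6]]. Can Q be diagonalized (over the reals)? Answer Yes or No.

No

Characteristic polynomial: p(r) = r^2 + 8r + 16 = (r + 4)^2.
r = -4 has algebraic multiplicity 2; rank(Q + 4I) = 1, so geometric multiplicity = 1.
Geometric multiplicity < algebraic multiplicity, so Q is not diagonalizable.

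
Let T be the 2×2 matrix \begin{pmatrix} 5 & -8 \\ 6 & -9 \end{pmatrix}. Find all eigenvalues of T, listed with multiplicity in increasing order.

-3, -1

Characteristic polynomial: p(s) = s^2 + 4s + 3 = (s + 1)(s + 3).
Roots (with multiplicity): -3, -1.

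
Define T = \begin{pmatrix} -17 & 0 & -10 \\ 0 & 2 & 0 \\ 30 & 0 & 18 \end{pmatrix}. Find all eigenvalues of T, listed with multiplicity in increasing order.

Characteristic polynomial: p(r) = r^3 - 3r^2 - 4r + 12 = (r - 3)(r - 2)(r + 2).
Roots (with multiplicity): -2, 2, 3.

-2, 2, 3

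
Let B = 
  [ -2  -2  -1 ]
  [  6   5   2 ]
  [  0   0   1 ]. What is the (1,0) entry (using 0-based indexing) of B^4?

Characteristic polynomial: s^3 - 4s^2 + 5s - 2 = (s - 2)(s - 1)^2, so the eigenvalues are 1, 1, 2.
s=2: eigenvector (1, -2, 0).
s=1: eigenvector (2, -3, 0).
s=1: eigenvector (1, -2, 1).
P = [[1, 2, 1], [-2, -3, -2], [0, 0, 1]], D = diag(2, 1, 1), P⁻¹ = [[-3, -2, -1], [2, 1, 0], [0, 0, 1]].
B⁴ = P·diag(16, 1, 1)·P⁻¹ = [[-44, -30, -15], [90, 61, 30], [0, 0, 1]].
The requested entry is 90.

90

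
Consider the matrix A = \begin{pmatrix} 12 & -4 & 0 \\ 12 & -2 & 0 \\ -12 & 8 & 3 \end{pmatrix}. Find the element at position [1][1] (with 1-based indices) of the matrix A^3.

672

Characteristic polynomial: μ^3 - 13μ^2 + 54μ - 72 = (μ - 6)(μ - 4)(μ - 3), so the eigenvalues are 3, 4, 6.
μ=4: eigenvector (1, 2, 4).
μ=6: eigenvector (-2, -3, 0).
μ=3: eigenvector (0, 0, 1).
P = [[1, -2, 0], [2, -3, 0], [4, 0, 1]], D = diag(4, 6, 3), P⁻¹ = [[-3, 2, 0], [-2, 1, 0], [12, -8, 1]].
A³ = P·diag(64, 216, 27)·P⁻¹ = [[672, -304, 0], [912, -392, 0], [-444, 296, 27]].
The requested entry is 672.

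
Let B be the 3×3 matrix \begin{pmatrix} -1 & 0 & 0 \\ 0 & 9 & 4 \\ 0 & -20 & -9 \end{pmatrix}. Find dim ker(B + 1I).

B + 1I = [[0, 0, 0], [0, 10, 4], [0, -20, -8]].
This matrix has rank 1, so its null space has dimension 3 − 1 = 2.

2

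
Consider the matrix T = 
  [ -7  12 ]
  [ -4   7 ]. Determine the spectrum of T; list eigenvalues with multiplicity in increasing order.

-1, 1

Characteristic polynomial: p(s) = s^2 - 1 = (s - 1)(s + 1).
Roots (with multiplicity): -1, 1.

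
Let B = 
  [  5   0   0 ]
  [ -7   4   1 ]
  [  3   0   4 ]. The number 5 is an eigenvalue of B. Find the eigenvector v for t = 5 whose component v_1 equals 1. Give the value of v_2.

-4

B − 5I = [[0, 0, 0], [-7, -1, 1], [3, 0, -1]].
Solving (B − 5I)v = 0 gives the eigenspace spanned by (1, -4, 3).
With v_1 = 1, v = (1, -4, 3), so v_2 = -4.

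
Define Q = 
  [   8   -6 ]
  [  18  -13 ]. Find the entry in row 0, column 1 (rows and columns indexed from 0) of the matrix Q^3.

Characteristic polynomial: μ^2 + 5μ + 4 = (μ + 1)(μ + 4), so the eigenvalues are -4, -1.
μ=-4: eigenvector (1, 2).
μ=-1: eigenvector (-2, -3).
P = [[1, -2], [2, -3]], D = diag(-4, -1), P⁻¹ = [[-3, 2], [-2, 1]].
Q³ = P·diag(-64, -1)·P⁻¹ = [[188, -126], [378, -253]].
The requested entry is -126.

-126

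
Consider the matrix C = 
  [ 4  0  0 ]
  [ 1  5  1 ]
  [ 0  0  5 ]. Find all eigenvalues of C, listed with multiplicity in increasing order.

4, 5, 5

Characteristic polynomial: p(r) = r^3 - 14r^2 + 65r - 100 = (r - 5)^2(r - 4).
Roots (with multiplicity): 4, 5, 5.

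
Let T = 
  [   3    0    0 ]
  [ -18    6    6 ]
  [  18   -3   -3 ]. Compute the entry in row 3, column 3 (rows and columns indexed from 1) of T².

-9

Characteristic polynomial: μ^3 - 6μ^2 + 9μ = μ(μ - 3)^2, so the eigenvalues are 0, 3, 3.
μ=3: eigenvector (0, 2, -1).
μ=3: eigenvector (1, 2, 2).
μ=0: eigenvector (0, -1, 1).
P = [[0, 1, 0], [2, 2, -1], [-1, 2, 1]], D = diag(3, 3, 0), P⁻¹ = [[-4, 1, 1], [1, 0, 0], [-6, 1, 2]].
T² = P·diag(9, 9, 0)·P⁻¹ = [[9, 0, 0], [-54, 18, 18], [54, -9, -9]].
The requested entry is -9.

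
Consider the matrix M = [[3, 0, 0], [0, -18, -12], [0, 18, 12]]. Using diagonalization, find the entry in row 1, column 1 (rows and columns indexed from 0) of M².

Characteristic polynomial: s^3 + 3s^2 - 18s = s(s - 3)(s + 6), so the eigenvalues are -6, 0, 3.
s=3: eigenvector (1, 0, 0).
s=0: eigenvector (0, -2, 3).
s=-6: eigenvector (0, 1, -1).
P = [[1, 0, 0], [0, -2, 1], [0, 3, -1]], D = diag(3, 0, -6), P⁻¹ = [[1, 0, 0], [0, 1, 1], [0, 3, 2]].
M² = P·diag(9, 0, 36)·P⁻¹ = [[9, 0, 0], [0, 108, 72], [0, -108, -72]].
The requested entry is 108.

108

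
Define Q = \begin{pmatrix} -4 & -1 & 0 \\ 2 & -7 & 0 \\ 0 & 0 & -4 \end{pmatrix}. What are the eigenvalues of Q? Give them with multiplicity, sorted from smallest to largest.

-6, -5, -4

Characteristic polynomial: p(r) = r^3 + 15r^2 + 74r + 120 = (r + 4)(r + 5)(r + 6).
Roots (with multiplicity): -6, -5, -4.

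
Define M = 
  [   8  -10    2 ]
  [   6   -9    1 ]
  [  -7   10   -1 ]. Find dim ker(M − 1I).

M − 1I = [[7, -10, 2], [6, -10, 1], [-7, 10, -2]].
This matrix has rank 2, so its null space has dimension 3 − 2 = 1.

1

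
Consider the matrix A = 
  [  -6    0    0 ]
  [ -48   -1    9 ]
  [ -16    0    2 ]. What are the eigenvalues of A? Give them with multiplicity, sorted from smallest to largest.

Characteristic polynomial: p(s) = s^3 + 5s^2 - 8s - 12 = (s - 2)(s + 1)(s + 6).
Roots (with multiplicity): -6, -1, 2.

-6, -1, 2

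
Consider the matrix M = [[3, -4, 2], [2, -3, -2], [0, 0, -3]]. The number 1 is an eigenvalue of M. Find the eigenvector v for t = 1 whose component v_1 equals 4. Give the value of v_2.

M − 1I = [[2, -4, 2], [2, -4, -2], [0, 0, -4]].
Solving (M − 1I)v = 0 gives the eigenspace spanned by (4, 2, 0).
With v_1 = 4, v = (4, 2, 0), so v_2 = 2.

2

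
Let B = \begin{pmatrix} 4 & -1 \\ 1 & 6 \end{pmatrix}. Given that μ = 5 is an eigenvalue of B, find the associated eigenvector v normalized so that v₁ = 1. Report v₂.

-1

B − 5I = [[-1, -1], [1, 1]].
Solving (B − 5I)v = 0 gives the eigenspace spanned by (1, -1).
With v₁ = 1, v = (1, -1), so v₂ = -1.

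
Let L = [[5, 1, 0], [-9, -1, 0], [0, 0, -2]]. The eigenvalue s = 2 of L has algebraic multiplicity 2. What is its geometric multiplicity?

1

L − 2I = [[3, 1, 0], [-9, -3, 0], [0, 0, -4]].
This matrix has rank 2, so its null space has dimension 3 − 2 = 1.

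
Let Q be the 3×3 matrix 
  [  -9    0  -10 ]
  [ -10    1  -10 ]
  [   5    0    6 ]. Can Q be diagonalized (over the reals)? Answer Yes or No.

Yes

Characteristic polynomial: p(t) = t^3 + 2t^2 - 7t + 4 = (t - 1)^2(t + 4).
t = 1 has algebraic multiplicity 2; rank(Q − 1I) = 1, so geometric multiplicity = 2.
Every eigenvalue has geometric = algebraic multiplicity, so Q is diagonalizable.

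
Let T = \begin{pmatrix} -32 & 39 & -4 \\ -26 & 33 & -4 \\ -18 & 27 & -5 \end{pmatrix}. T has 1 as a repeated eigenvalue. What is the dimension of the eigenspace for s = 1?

T − 1I = [[-33, 39, -4], [-26, 32, -4], [-18, 27, -6]].
This matrix has rank 2, so its null space has dimension 3 − 2 = 1.

1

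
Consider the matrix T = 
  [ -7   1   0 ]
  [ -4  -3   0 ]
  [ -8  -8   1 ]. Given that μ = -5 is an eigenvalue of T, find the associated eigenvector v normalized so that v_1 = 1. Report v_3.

T + 5I = [[-2, 1, 0], [-4, 2, 0], [-8, -8, 6]].
Solving (T + 5I)v = 0 gives the eigenspace spanned by (1, 2, 4).
With v_1 = 1, v = (1, 2, 4), so v_3 = 4.

4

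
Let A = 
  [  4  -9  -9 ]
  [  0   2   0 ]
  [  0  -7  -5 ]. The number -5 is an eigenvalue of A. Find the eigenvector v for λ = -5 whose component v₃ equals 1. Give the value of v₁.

A + 5I = [[9, -9, -9], [0, 7, 0], [0, -7, 0]].
Solving (A + 5I)v = 0 gives the eigenspace spanned by (1, 0, 1).
With v₃ = 1, v = (1, 0, 1), so v₁ = 1.

1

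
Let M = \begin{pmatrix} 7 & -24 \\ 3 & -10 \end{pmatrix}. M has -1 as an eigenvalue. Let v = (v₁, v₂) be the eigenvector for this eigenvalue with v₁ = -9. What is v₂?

-3

M + 1I = [[8, -24], [3, -9]].
Solving (M + 1I)v = 0 gives the eigenspace spanned by (-9, -3).
With v₁ = -9, v = (-9, -3), so v₂ = -3.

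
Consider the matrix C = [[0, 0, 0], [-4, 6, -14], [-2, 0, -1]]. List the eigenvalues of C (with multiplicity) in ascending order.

Characteristic polynomial: p(μ) = μ^3 - 5μ^2 - 6μ = μ(μ - 6)(μ + 1).
Roots (with multiplicity): -1, 0, 6.

-1, 0, 6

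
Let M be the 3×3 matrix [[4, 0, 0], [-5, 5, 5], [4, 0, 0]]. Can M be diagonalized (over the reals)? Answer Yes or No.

Yes

Characteristic polynomial: p(λ) = λ^3 - 9λ^2 + 20λ = λ(λ - 5)(λ - 4).
All 3 eigenvalues are distinct, so M is diagonalizable.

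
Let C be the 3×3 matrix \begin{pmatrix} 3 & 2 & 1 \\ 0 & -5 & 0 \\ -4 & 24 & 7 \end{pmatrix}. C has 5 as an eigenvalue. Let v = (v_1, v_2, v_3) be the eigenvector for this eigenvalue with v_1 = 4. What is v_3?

8

C − 5I = [[-2, 2, 1], [0, -10, 0], [-4, 24, 2]].
Solving (C − 5I)v = 0 gives the eigenspace spanned by (4, 0, 8).
With v_1 = 4, v = (4, 0, 8), so v_3 = 8.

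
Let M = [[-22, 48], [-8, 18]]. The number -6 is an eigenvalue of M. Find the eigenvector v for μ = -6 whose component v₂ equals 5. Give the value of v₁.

M + 6I = [[-16, 48], [-8, 24]].
Solving (M + 6I)v = 0 gives the eigenspace spanned by (15, 5).
With v₂ = 5, v = (15, 5), so v₁ = 15.

15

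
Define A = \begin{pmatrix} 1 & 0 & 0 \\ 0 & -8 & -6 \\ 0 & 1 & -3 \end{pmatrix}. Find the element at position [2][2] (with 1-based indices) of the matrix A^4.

Characteristic polynomial: s^3 + 10s^2 + 19s - 30 = (s - 1)(s + 5)(s + 6), so the eigenvalues are -6, -5, 1.
s=-5: eigenvector (0, -2, 1).
s=-6: eigenvector (0, 3, -1).
s=1: eigenvector (1, 0, 0).
P = [[0, 0, 1], [-2, 3, 0], [1, -1, 0]], D = diag(-5, -6, 1), P⁻¹ = [[0, 1, 3], [0, 1, 2], [1, 0, 0]].
A⁴ = P·diag(625, 1296, 1)·P⁻¹ = [[1, 0, 0], [0, 2638, 4026], [0, -671, -717]].
The requested entry is 2638.

2638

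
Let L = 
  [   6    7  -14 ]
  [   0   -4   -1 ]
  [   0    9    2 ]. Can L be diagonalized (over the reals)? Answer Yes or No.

No

Characteristic polynomial: p(t) = t^3 - 4t^2 - 11t - 6 = (t - 6)(t + 1)^2.
t = -1 has algebraic multiplicity 2; rank(L + 1I) = 2, so geometric multiplicity = 1.
Geometric multiplicity < algebraic multiplicity, so L is not diagonalizable.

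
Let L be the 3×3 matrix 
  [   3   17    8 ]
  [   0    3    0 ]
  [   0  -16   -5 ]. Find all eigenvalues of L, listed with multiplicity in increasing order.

-5, 3, 3

Characteristic polynomial: p(μ) = μ^3 - μ^2 - 21μ + 45 = (μ - 3)^2(μ + 5).
Roots (with multiplicity): -5, 3, 3.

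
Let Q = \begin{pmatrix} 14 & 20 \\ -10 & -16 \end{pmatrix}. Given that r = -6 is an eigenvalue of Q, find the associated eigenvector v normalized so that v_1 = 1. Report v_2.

-1

Q + 6I = [[20, 20], [-10, -10]].
Solving (Q + 6I)v = 0 gives the eigenspace spanned by (1, -1).
With v_1 = 1, v = (1, -1), so v_2 = -1.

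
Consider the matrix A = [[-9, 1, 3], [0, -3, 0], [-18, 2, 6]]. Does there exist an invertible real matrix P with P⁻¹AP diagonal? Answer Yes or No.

Characteristic polynomial: p(μ) = μ^3 + 6μ^2 + 9μ = μ(μ + 3)^2.
μ = -3 has algebraic multiplicity 2; rank(A + 3I) = 2, so geometric multiplicity = 1.
Geometric multiplicity < algebraic multiplicity, so A is not diagonalizable.

No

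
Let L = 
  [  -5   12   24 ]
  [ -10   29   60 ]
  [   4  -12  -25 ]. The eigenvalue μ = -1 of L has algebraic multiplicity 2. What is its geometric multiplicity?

2

L + 1I = [[-4, 12, 24], [-10, 30, 60], [4, -12, -24]].
This matrix has rank 1, so its null space has dimension 3 − 1 = 2.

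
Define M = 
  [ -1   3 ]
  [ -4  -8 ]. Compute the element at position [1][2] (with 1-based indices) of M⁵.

6303

Characteristic polynomial: r^2 + 9r + 20 = (r + 4)(r + 5), so the eigenvalues are -5, -4.
r=-5: eigenvector (-3, 4).
r=-4: eigenvector (1, -1).
P = [[-3, 1], [4, -1]], D = diag(-5, -4), P⁻¹ = [[1, 1], [4, 3]].
M⁵ = P·diag(-3125, -1024)·P⁻¹ = [[5279, 6303], [-8404, -9428]].
The requested entry is 6303.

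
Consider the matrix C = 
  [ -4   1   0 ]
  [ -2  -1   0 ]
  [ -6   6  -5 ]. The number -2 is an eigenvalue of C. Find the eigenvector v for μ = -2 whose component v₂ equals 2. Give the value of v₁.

1

C + 2I = [[-2, 1, 0], [-2, 1, 0], [-6, 6, -3]].
Solving (C + 2I)v = 0 gives the eigenspace spanned by (1, 2, 2).
With v₂ = 2, v = (1, 2, 2), so v₁ = 1.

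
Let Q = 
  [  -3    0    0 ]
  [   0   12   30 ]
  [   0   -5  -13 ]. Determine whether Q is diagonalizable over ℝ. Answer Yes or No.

Yes

Characteristic polynomial: p(λ) = λ^3 + 4λ^2 - 3λ - 18 = (λ - 2)(λ + 3)^2.
λ = -3 has algebraic multiplicity 2; rank(Q + 3I) = 1, so geometric multiplicity = 2.
Every eigenvalue has geometric = algebraic multiplicity, so Q is diagonalizable.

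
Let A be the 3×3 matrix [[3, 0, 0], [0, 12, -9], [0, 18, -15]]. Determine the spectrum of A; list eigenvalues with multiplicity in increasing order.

-6, 3, 3

Characteristic polynomial: p(t) = t^3 - 27t + 54 = (t - 3)^2(t + 6).
Roots (with multiplicity): -6, 3, 3.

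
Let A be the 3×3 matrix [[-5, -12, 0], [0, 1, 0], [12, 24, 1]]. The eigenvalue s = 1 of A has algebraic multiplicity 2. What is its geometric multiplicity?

2

A − 1I = [[-6, -12, 0], [0, 0, 0], [12, 24, 0]].
This matrix has rank 1, so its null space has dimension 3 − 1 = 2.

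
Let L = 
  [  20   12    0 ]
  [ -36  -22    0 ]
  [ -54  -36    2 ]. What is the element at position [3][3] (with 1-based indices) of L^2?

4

Characteristic polynomial: s^3 - 12s + 16 = (s - 2)^2(s + 4), so the eigenvalues are -4, 2, 2.
s=-4: eigenvector (1, -2, -3).
s=2: eigenvector (2, -3, 0).
s=2: eigenvector (0, 0, 1).
P = [[1, 2, 0], [-2, -3, 0], [-3, 0, 1]], D = diag(-4, 2, 2), P⁻¹ = [[-3, -2, 0], [2, 1, 0], [-9, -6, 1]].
L² = P·diag(16, 4, 4)·P⁻¹ = [[-32, -24, 0], [72, 52, 0], [108, 72, 4]].
The requested entry is 4.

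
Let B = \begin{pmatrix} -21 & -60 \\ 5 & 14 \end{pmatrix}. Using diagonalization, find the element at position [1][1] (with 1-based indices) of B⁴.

Characteristic polynomial: μ^2 + 7μ + 6 = (μ + 1)(μ + 6), so the eigenvalues are -6, -1.
μ=-1: eigenvector (-3, 1).
μ=-6: eigenvector (4, -1).
P = [[-3, 4], [1, -1]], D = diag(-1, -6), P⁻¹ = [[1, 4], [1, 3]].
B⁴ = P·diag(1, 1296)·P⁻¹ = [[5181, 15540], [-1295, -3884]].
The requested entry is 5181.

5181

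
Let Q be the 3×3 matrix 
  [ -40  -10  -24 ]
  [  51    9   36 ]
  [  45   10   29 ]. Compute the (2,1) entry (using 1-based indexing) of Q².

39

Characteristic polynomial: μ^3 + 2μ^2 - 29μ - 30 = (μ - 5)(μ + 1)(μ + 6), so the eigenvalues are -6, -1, 5.
μ=-6: eigenvector (1, -1, -1).
μ=5: eigenvector (-4, 6, 5).
μ=-1: eigenvector (-2, 3, 2).
P = [[1, -4, -2], [-1, 6, 3], [-1, 5, 2]], D = diag(-6, 5, -1), P⁻¹ = [[3, 2, 0], [1, 0, 1], [-1, 1, -2]].
Q² = P·diag(36, 25, 1)·P⁻¹ = [[10, 70, -96], [39, -69, 144], [15, -70, 121]].
The requested entry is 39.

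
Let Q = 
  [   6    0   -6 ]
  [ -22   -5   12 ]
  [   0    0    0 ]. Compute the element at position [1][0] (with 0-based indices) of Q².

-22

Characteristic polynomial: s^3 - s^2 - 30s = s(s - 6)(s + 5), so the eigenvalues are -5, 0, 6.
s=6: eigenvector (1, -2, 0).
s=-5: eigenvector (0, 1, 0).
s=0: eigenvector (1, -2, 1).
P = [[1, 0, 1], [-2, 1, -2], [0, 0, 1]], D = diag(6, -5, 0), P⁻¹ = [[1, 0, -1], [2, 1, 0], [0, 0, 1]].
Q² = P·diag(36, 25, 0)·P⁻¹ = [[36, 0, -36], [-22, 25, 72], [0, 0, 0]].
The requested entry is -22.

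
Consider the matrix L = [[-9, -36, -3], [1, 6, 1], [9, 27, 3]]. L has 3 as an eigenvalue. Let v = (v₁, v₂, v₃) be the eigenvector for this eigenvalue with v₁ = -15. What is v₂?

L − 3I = [[-12, -36, -3], [1, 3, 1], [9, 27, 0]].
Solving (L − 3I)v = 0 gives the eigenspace spanned by (-15, 5, 0).
With v₁ = -15, v = (-15, 5, 0), so v₂ = 5.

5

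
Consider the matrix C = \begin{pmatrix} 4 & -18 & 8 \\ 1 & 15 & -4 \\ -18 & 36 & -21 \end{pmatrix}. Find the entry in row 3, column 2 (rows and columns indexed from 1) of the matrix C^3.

972

Characteristic polynomial: λ^3 + 2λ^2 - 33λ - 90 = (λ - 6)(λ + 3)(λ + 5), so the eigenvalues are -5, -3, 6.
λ=-3: eigenvector (2, -1, -4).
λ=6: eigenvector (-1, 1, 2).
λ=-5: eigenvector (-4, 2, 9).
P = [[2, -1, -4], [-1, 1, 2], [-4, 2, 9]], D = diag(-3, 6, -5), P⁻¹ = [[5, 1, 2], [1, 2, 0], [2, 0, 1]].
C³ = P·diag(-27, 216, -125)·P⁻¹ = [[514, -486, 392], [-149, 459, -196], [-1278, 972, -909]].
The requested entry is 972.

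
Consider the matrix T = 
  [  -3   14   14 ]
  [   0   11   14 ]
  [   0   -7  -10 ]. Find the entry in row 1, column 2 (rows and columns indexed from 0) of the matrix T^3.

Characteristic polynomial: s^3 + 2s^2 - 15s - 36 = (s - 4)(s + 3)^2, so the eigenvalues are -3, -3, 4.
s=-3: eigenvector (1, 0, 0).
s=-3: eigenvector (-1, -1, 1).
s=4: eigenvector (-2, -2, 1).
P = [[1, -1, -2], [0, -1, -2], [0, 1, 1]], D = diag(-3, -3, 4), P⁻¹ = [[1, -1, 0], [0, 1, 2], [0, -1, -1]].
T³ = P·diag(-27, -27, 64)·P⁻¹ = [[-27, 182, 182], [0, 155, 182], [0, -91, -118]].
The requested entry is 182.

182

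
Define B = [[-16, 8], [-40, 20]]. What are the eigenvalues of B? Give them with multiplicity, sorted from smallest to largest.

0, 4

Characteristic polynomial: p(λ) = λ^2 - 4λ = λ(λ - 4).
Roots (with multiplicity): 0, 4.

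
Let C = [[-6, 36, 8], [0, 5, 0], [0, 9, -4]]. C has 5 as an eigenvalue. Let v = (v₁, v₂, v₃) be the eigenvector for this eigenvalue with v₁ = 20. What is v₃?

5

C − 5I = [[-11, 36, 8], [0, 0, 0], [0, 9, -9]].
Solving (C − 5I)v = 0 gives the eigenspace spanned by (20, 5, 5).
With v₁ = 20, v = (20, 5, 5), so v₃ = 5.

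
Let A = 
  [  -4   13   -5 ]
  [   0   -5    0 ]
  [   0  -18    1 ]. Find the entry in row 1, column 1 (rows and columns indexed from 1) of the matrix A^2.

Characteristic polynomial: t^3 + 8t^2 + 11t - 20 = (t - 1)(t + 4)(t + 5), so the eigenvalues are -5, -4, 1.
t=-4: eigenvector (1, 0, 0).
t=-5: eigenvector (2, 1, 3).
t=1: eigenvector (-1, 0, 1).
P = [[1, 2, -1], [0, 1, 0], [0, 3, 1]], D = diag(-4, -5, 1), P⁻¹ = [[1, -5, 1], [0, 1, 0], [0, -3, 1]].
A² = P·diag(16, 25, 1)·P⁻¹ = [[16, -27, 15], [0, 25, 0], [0, 72, 1]].
The requested entry is 16.

16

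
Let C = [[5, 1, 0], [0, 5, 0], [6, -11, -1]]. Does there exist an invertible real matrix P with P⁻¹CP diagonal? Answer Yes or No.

No

Characteristic polynomial: p(t) = t^3 - 9t^2 + 15t + 25 = (t - 5)^2(t + 1).
t = 5 has algebraic multiplicity 2; rank(C − 5I) = 2, so geometric multiplicity = 1.
Geometric multiplicity < algebraic multiplicity, so C is not diagonalizable.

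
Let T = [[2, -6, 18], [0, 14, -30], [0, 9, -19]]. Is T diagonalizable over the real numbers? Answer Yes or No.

Yes

Characteristic polynomial: p(r) = r^3 + 3r^2 - 6r - 8 = (r - 2)(r + 1)(r + 4).
All 3 eigenvalues are distinct, so T is diagonalizable.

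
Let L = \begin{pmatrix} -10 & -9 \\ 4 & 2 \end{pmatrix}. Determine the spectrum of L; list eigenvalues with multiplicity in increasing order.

Characteristic polynomial: p(μ) = μ^2 + 8μ + 16 = (μ + 4)^2.
Roots (with multiplicity): -4, -4.

-4, -4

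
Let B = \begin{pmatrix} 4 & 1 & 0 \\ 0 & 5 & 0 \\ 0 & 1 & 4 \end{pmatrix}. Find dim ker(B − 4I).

B − 4I = [[0, 1, 0], [0, 1, 0], [0, 1, 0]].
This matrix has rank 1, so its null space has dimension 3 − 1 = 2.

2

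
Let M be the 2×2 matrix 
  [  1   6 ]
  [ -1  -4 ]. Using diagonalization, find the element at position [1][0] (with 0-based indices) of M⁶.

63

Characteristic polynomial: r^2 + 3r + 2 = (r + 1)(r + 2), so the eigenvalues are -2, -1.
r=-2: eigenvector (-2, 1).
r=-1: eigenvector (3, -1).
P = [[-2, 3], [1, -1]], D = diag(-2, -1), P⁻¹ = [[1, 3], [1, 2]].
M⁶ = P·diag(64, 1)·P⁻¹ = [[-125, -378], [63, 190]].
The requested entry is 63.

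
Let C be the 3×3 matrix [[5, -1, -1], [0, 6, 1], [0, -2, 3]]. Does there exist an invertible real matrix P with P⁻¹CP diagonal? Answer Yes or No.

Yes

Characteristic polynomial: p(μ) = μ^3 - 14μ^2 + 65μ - 100 = (μ - 5)^2(μ - 4).
μ = 5 has algebraic multiplicity 2; rank(C − 5I) = 1, so geometric multiplicity = 2.
Every eigenvalue has geometric = algebraic multiplicity, so C is diagonalizable.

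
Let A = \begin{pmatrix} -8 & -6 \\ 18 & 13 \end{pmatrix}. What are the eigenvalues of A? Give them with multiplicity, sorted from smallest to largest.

Characteristic polynomial: p(s) = s^2 - 5s + 4 = (s - 4)(s - 1).
Roots (with multiplicity): 1, 4.

1, 4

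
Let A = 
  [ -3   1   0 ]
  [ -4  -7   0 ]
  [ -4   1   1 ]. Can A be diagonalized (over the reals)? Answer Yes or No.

Characteristic polynomial: p(t) = t^3 + 9t^2 + 15t - 25 = (t - 1)(t + 5)^2.
t = -5 has algebraic multiplicity 2; rank(A + 5I) = 2, so geometric multiplicity = 1.
Geometric multiplicity < algebraic multiplicity, so A is not diagonalizable.

No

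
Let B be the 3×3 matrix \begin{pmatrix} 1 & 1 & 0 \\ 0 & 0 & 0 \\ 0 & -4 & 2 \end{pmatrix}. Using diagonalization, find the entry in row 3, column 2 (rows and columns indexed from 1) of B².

-8

Characteristic polynomial: t^3 - 3t^2 + 2t = t(t - 2)(t - 1), so the eigenvalues are 0, 1, 2.
t=1: eigenvector (1, 0, 0).
t=0: eigenvector (-1, 1, 2).
t=2: eigenvector (0, 0, 1).
P = [[1, -1, 0], [0, 1, 0], [0, 2, 1]], D = diag(1, 0, 2), P⁻¹ = [[1, 1, 0], [0, 1, 0], [0, -2, 1]].
B² = P·diag(1, 0, 4)·P⁻¹ = [[1, 1, 0], [0, 0, 0], [0, -8, 4]].
The requested entry is -8.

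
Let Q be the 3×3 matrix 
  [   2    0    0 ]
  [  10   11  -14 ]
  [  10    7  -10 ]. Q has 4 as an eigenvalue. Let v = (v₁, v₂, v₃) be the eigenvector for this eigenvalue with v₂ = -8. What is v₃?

Q − 4I = [[-2, 0, 0], [10, 7, -14], [10, 7, -14]].
Solving (Q − 4I)v = 0 gives the eigenspace spanned by (0, -8, -4).
With v₂ = -8, v = (0, -8, -4), so v₃ = -4.

-4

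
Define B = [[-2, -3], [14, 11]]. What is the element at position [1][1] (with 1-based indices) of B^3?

Characteristic polynomial: t^2 - 9t + 20 = (t - 5)(t - 4), so the eigenvalues are 4, 5.
t=5: eigenvector (-3, 7).
t=4: eigenvector (1, -2).
P = [[-3, 1], [7, -2]], D = diag(5, 4), P⁻¹ = [[2, 1], [7, 3]].
B³ = P·diag(125, 64)·P⁻¹ = [[-302, -183], [854, 491]].
The requested entry is -302.

-302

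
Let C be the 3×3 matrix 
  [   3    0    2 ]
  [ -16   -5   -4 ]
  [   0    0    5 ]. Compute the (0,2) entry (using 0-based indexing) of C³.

Characteristic polynomial: t^3 - 3t^2 - 25t + 75 = (t - 5)(t - 3)(t + 5), so the eigenvalues are -5, 3, 5.
t=3: eigenvector (1, -2, 0).
t=5: eigenvector (1, -2, 1).
t=-5: eigenvector (0, 1, 0).
P = [[1, 1, 0], [-2, -2, 1], [0, 1, 0]], D = diag(3, 5, -5), P⁻¹ = [[1, 0, -1], [0, 0, 1], [2, 1, 0]].
C³ = P·diag(27, 125, -125)·P⁻¹ = [[27, 0, 98], [-304, -125, -196], [0, 0, 125]].
The requested entry is 98.

98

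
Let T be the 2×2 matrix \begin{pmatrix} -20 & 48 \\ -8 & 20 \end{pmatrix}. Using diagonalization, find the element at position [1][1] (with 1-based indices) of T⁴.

Characteristic polynomial: μ^2 - 16 = (μ - 4)(μ + 4), so the eigenvalues are -4, 4.
μ=-4: eigenvector (3, 1).
μ=4: eigenvector (-2, -1).
P = [[3, -2], [1, -1]], D = diag(-4, 4), P⁻¹ = [[1, -2], [1, -3]].
T⁴ = P·diag(256, 256)·P⁻¹ = [[256, 0], [0, 256]].
The requested entry is 256.

256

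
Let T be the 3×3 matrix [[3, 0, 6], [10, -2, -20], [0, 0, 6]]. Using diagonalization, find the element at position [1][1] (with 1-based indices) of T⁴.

81

Characteristic polynomial: r^3 - 7r^2 + 36 = (r - 6)(r - 3)(r + 2), so the eigenvalues are -2, 3, 6.
r=6: eigenvector (2, 0, 1).
r=-2: eigenvector (0, 1, 0).
r=3: eigenvector (1, 2, 0).
P = [[2, 0, 1], [0, 1, 2], [1, 0, 0]], D = diag(6, -2, 3), P⁻¹ = [[0, 0, 1], [-2, 1, 4], [1, 0, -2]].
T⁴ = P·diag(1296, 16, 81)·P⁻¹ = [[81, 0, 2430], [130, 16, -260], [0, 0, 1296]].
The requested entry is 81.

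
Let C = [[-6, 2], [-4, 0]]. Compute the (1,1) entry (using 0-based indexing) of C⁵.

Characteristic polynomial: μ^2 + 6μ + 8 = (μ + 2)(μ + 4), so the eigenvalues are -4, -2.
μ=-2: eigenvector (1, 2).
μ=-4: eigenvector (-1, -1).
P = [[1, -1], [2, -1]], D = diag(-2, -4), P⁻¹ = [[-1, 1], [-2, 1]].
C⁵ = P·diag(-32, -1024)·P⁻¹ = [[-2016, 992], [-1984, 960]].
The requested entry is 960.

960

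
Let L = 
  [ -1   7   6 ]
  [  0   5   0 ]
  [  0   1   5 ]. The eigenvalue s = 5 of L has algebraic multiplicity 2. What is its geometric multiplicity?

1

L − 5I = [[-6, 7, 6], [0, 0, 0], [0, 1, 0]].
This matrix has rank 2, so its null space has dimension 3 − 2 = 1.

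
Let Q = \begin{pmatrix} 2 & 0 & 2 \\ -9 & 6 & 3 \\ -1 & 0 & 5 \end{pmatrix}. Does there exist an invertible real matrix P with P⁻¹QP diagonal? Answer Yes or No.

Characteristic polynomial: p(μ) = μ^3 - 13μ^2 + 54μ - 72 = (μ - 6)(μ - 4)(μ - 3).
All 3 eigenvalues are distinct, so Q is diagonalizable.

Yes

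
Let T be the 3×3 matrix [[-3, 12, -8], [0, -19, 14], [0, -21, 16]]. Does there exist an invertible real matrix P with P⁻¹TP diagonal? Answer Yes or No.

Yes

Characteristic polynomial: p(μ) = μ^3 + 6μ^2 - μ - 30 = (μ - 2)(μ + 3)(μ + 5).
All 3 eigenvalues are distinct, so T is diagonalizable.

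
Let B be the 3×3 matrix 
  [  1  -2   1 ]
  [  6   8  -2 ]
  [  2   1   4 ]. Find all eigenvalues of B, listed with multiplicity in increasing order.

4, 4, 5

Characteristic polynomial: p(μ) = μ^3 - 13μ^2 + 56μ - 80 = (μ - 5)(μ - 4)^2.
Roots (with multiplicity): 4, 4, 5.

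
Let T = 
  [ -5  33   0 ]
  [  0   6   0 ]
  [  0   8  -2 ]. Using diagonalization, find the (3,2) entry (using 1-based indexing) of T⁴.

Characteristic polynomial: λ^3 + λ^2 - 32λ - 60 = (λ - 6)(λ + 2)(λ + 5), so the eigenvalues are -5, -2, 6.
λ=-5: eigenvector (1, 0, 0).
λ=6: eigenvector (3, 1, 1).
λ=-2: eigenvector (0, 0, 1).
P = [[1, 3, 0], [0, 1, 0], [0, 1, 1]], D = diag(-5, 6, -2), P⁻¹ = [[1, -3, 0], [0, 1, 0], [0, -1, 1]].
T⁴ = P·diag(625, 1296, 16)·P⁻¹ = [[625, 2013, 0], [0, 1296, 0], [0, 1280, 16]].
The requested entry is 1280.

1280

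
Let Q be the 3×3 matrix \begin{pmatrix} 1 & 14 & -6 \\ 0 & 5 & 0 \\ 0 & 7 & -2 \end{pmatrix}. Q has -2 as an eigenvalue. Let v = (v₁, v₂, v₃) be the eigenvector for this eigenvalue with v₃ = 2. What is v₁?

4

Q + 2I = [[3, 14, -6], [0, 7, 0], [0, 7, 0]].
Solving (Q + 2I)v = 0 gives the eigenspace spanned by (4, 0, 2).
With v₃ = 2, v = (4, 0, 2), so v₁ = 4.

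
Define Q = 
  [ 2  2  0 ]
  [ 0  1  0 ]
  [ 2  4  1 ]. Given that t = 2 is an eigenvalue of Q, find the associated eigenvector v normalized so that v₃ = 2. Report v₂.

0

Q − 2I = [[0, 2, 0], [0, -1, 0], [2, 4, -1]].
Solving (Q − 2I)v = 0 gives the eigenspace spanned by (1, 0, 2).
With v₃ = 2, v = (1, 0, 2), so v₂ = 0.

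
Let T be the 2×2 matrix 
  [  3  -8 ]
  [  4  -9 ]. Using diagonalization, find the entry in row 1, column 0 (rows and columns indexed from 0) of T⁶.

Characteristic polynomial: μ^2 + 6μ + 5 = (μ + 1)(μ + 5), so the eigenvalues are -5, -1.
μ=-1: eigenvector (-2, -1).
μ=-5: eigenvector (1, 1).
P = [[-2, 1], [-1, 1]], D = diag(-1, -5), P⁻¹ = [[-1, 1], [-1, 2]].
T⁶ = P·diag(1, 15625)·P⁻¹ = [[-15623, 31248], [-15624, 31249]].
The requested entry is -15624.

-15624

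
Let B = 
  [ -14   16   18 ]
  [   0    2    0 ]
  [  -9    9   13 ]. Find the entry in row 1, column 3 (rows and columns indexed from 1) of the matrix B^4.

-738

Characteristic polynomial: s^3 - s^2 - 22s + 40 = (s - 4)(s - 2)(s + 5), so the eigenvalues are -5, 2, 4.
s=4: eigenvector (1, 0, 1).
s=2: eigenvector (1, 1, 0).
s=-5: eigenvector (2, 0, 1).
P = [[1, 1, 2], [0, 1, 0], [1, 0, 1]], D = diag(4, 2, -5), P⁻¹ = [[-1, 1, 2], [0, 1, 0], [1, -1, -1]].
B⁴ = P·diag(256, 16, 625)·P⁻¹ = [[994, -978, -738], [0, 16, 0], [369, -369, -113]].
The requested entry is -738.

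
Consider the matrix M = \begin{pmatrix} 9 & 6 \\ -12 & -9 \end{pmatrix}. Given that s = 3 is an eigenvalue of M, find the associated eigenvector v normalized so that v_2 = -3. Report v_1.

M − 3I = [[6, 6], [-12, -12]].
Solving (M − 3I)v = 0 gives the eigenspace spanned by (3, -3).
With v_2 = -3, v = (3, -3), so v_1 = 3.

3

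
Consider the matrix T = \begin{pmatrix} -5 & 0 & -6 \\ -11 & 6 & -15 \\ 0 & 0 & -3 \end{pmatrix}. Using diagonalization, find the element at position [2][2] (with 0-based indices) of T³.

Characteristic polynomial: μ^3 + 2μ^2 - 33μ - 90 = (μ - 6)(μ + 3)(μ + 5), so the eigenvalues are -5, -3, 6.
μ=-5: eigenvector (1, 1, 0).
μ=6: eigenvector (0, 1, 0).
μ=-3: eigenvector (-3, -2, 1).
P = [[1, 0, -3], [1, 1, -2], [0, 0, 1]], D = diag(-5, 6, -3), P⁻¹ = [[1, 0, 3], [-1, 1, -1], [0, 0, 1]].
T³ = P·diag(-125, 216, -27)·P⁻¹ = [[-125, 0, -294], [-341, 216, -537], [0, 0, -27]].
The requested entry is -27.

-27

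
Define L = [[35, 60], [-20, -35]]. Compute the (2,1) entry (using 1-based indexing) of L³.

-500

Characteristic polynomial: s^2 - 25 = (s - 5)(s + 5), so the eigenvalues are -5, 5.
s=5: eigenvector (-2, 1).
s=-5: eigenvector (-3, 2).
P = [[-2, -3], [1, 2]], D = diag(5, -5), P⁻¹ = [[-2, -3], [1, 2]].
L³ = P·diag(125, -125)·P⁻¹ = [[875, 1500], [-500, -875]].
The requested entry is -500.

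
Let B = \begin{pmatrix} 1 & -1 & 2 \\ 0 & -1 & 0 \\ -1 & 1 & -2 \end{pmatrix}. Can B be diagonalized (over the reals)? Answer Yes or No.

Characteristic polynomial: p(r) = r^3 + 2r^2 + r = r(r + 1)^2.
r = -1 has algebraic multiplicity 2; rank(B + 1I) = 2, so geometric multiplicity = 1.
Geometric multiplicity < algebraic multiplicity, so B is not diagonalizable.

No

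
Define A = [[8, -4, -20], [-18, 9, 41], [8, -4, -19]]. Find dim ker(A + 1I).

A + 1I = [[9, -4, -20], [-18, 10, 41], [8, -4, -18]].
This matrix has rank 2, so its null space has dimension 3 − 2 = 1.

1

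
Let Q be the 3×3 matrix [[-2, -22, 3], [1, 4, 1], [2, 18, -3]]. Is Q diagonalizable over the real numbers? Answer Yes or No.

No

Characteristic polynomial: p(λ) = λ^3 + λ^2 - 16λ + 20 = (λ - 2)^2(λ + 5).
λ = 2 has algebraic multiplicity 2; rank(Q − 2I) = 2, so geometric multiplicity = 1.
Geometric multiplicity < algebraic multiplicity, so Q is not diagonalizable.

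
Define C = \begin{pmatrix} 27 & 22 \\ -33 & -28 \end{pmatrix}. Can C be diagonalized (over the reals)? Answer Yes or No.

Yes

Characteristic polynomial: p(μ) = μ^2 + μ - 30 = (μ - 5)(μ + 6).
All 2 eigenvalues are distinct, so C is diagonalizable.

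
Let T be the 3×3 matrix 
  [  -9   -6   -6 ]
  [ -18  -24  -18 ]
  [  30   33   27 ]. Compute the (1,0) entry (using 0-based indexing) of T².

Characteristic polynomial: s^3 + 6s^2 - 9s - 54 = (s - 3)(s + 3)(s + 6), so the eigenvalues are -6, -3, 3.
s=3: eigenvector (1, 2, -4).
s=-6: eigenvector (0, 1, -1).
s=-3: eigenvector (1, 0, -1).
P = [[1, 0, 1], [2, 1, 0], [-4, -1, -1]], D = diag(3, -6, -3), P⁻¹ = [[-1, -1, -1], [2, 3, 2], [2, 1, 1]].
T² = P·diag(9, 36, 9)·P⁻¹ = [[9, 0, 0], [54, 90, 54], [-54, -81, -45]].
The requested entry is 54.

54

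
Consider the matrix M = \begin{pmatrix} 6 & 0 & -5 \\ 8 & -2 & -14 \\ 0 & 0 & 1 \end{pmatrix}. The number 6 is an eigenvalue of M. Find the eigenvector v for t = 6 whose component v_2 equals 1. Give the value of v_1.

M − 6I = [[0, 0, -5], [8, -8, -14], [0, 0, -5]].
Solving (M − 6I)v = 0 gives the eigenspace spanned by (1, 1, 0).
With v_2 = 1, v = (1, 1, 0), so v_1 = 1.

1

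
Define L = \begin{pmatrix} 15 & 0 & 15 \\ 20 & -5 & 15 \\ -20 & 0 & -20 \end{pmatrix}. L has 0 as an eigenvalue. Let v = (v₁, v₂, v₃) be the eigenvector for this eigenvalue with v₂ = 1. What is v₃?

L = [[15, 0, 15], [20, -5, 15], [-20, 0, -20]].
Solving (L)v = 0 gives the eigenspace spanned by (1, 1, -1).
With v₂ = 1, v = (1, 1, -1), so v₃ = -1.

-1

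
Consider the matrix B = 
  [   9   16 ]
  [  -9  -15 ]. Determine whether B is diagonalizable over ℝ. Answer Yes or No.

No

Characteristic polynomial: p(μ) = μ^2 + 6μ + 9 = (μ + 3)^2.
μ = -3 has algebraic multiplicity 2; rank(B + 3I) = 1, so geometric multiplicity = 1.
Geometric multiplicity < algebraic multiplicity, so B is not diagonalizable.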